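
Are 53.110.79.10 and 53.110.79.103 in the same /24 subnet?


Mask: 255.255.255.0
53.110.79.10 AND mask = 53.110.79.0
53.110.79.103 AND mask = 53.110.79.0
Yes, same subnet (53.110.79.0)


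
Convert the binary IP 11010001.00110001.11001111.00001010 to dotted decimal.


11010001 = 209
00110001 = 49
11001111 = 207
00001010 = 10
IP: 209.49.207.10


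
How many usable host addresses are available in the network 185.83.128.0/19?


Host bits = 32 - 19 = 13
Total addresses = 2^13 = 8192
Usable = total - 2 (network and broadcast)
Usable hosts: 8190


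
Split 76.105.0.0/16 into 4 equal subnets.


New prefix = 16 + 2 = 18
Each subnet has 16384 addresses
  76.105.0.0/18
  76.105.64.0/18
  76.105.128.0/18
  76.105.192.0/18
Subnets: 76.105.0.0/18, 76.105.64.0/18, 76.105.128.0/18, 76.105.192.0/18


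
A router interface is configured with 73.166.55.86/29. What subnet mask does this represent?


/29 means 29 network bits, 3 host bits
Binary: 11111111111111111111111111111000
Mask: 255.255.255.248


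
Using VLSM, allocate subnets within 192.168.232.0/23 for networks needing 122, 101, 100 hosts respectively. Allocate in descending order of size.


122 hosts -> /25 (126 usable): 192.168.232.0/25
101 hosts -> /25 (126 usable): 192.168.232.128/25
100 hosts -> /25 (126 usable): 192.168.233.0/25
Allocation: 192.168.232.0/25 (122 hosts, 126 usable); 192.168.232.128/25 (101 hosts, 126 usable); 192.168.233.0/25 (100 hosts, 126 usable)


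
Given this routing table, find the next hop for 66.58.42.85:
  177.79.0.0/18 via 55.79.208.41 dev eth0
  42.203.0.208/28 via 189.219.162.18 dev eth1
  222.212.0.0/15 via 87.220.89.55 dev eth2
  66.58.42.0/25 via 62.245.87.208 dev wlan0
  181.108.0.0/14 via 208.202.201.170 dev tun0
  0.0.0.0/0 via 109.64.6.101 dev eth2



Longest prefix match for 66.58.42.85:
  /18 177.79.0.0: no
  /28 42.203.0.208: no
  /15 222.212.0.0: no
  /25 66.58.42.0: MATCH
  /14 181.108.0.0: no
  /0 0.0.0.0: MATCH
Selected: next-hop 62.245.87.208 via wlan0 (matched /25)


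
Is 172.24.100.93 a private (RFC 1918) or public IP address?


RFC 1918 private ranges:
  10.0.0.0/8 (10.0.0.0 - 10.255.255.255)
  172.16.0.0/12 (172.16.0.0 - 172.31.255.255)
  192.168.0.0/16 (192.168.0.0 - 192.168.255.255)
Private (in 172.16.0.0/12)


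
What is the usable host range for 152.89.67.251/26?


Network: 152.89.67.192
Broadcast: 152.89.67.255
First usable = network + 1
Last usable = broadcast - 1
Range: 152.89.67.193 to 152.89.67.254


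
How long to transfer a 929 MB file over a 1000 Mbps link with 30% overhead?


Effective throughput = 1000 * (1 - 30/100) = 700 Mbps
File size in Mb = 929 * 8 = 7432 Mb
Time = 7432 / 700
Time = 10.6171 seconds


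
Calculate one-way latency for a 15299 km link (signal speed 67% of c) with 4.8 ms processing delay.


Speed = 0.67 * 3e5 km/s = 201000 km/s
Propagation delay = 15299 / 201000 = 0.0761 s = 76.1144 ms
Processing delay = 4.8 ms
Total one-way latency = 80.9144 ms


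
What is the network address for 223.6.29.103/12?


IP:   11011111.00000110.00011101.01100111
Mask: 11111111.11110000.00000000.00000000
AND operation:
Net:  11011111.00000000.00000000.00000000
Network: 223.0.0.0/12


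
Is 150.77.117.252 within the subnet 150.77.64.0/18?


Subnet network: 150.77.64.0
Test IP AND mask: 150.77.64.0
Yes, 150.77.117.252 is in 150.77.64.0/18


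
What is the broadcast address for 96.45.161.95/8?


Network: 96.0.0.0/8
Host bits = 24
Set all host bits to 1:
Broadcast: 96.255.255.255


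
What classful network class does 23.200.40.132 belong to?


First octet: 23
Binary: 00010111
0xxxxxxx -> Class A (1-126)
Class A, default mask 255.0.0.0 (/8)


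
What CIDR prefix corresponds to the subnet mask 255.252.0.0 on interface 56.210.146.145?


Binary: 11111111.11111100.00000000.00000000
Count leading 1s
Prefix: /14


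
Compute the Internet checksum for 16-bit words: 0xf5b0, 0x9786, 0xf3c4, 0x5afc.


Sum all words (with carry folding):
+ 0xf5b0 = 0xf5b0
+ 0x9786 = 0x8d37
+ 0xf3c4 = 0x80fc
+ 0x5afc = 0xdbf8
One's complement: ~0xdbf8
Checksum = 0x2407


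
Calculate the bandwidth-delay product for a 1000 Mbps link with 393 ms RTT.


BDP = bandwidth * RTT
= 1000 Mbps * 393 ms
= 1000 * 1e6 * 393 / 1000 bits
= 393000000 bits
= 49125000 bytes
= 47973.6328 KB
BDP = 393000000 bits (49125000 bytes)


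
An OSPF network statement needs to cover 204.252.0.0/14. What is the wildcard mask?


Subnet mask: 255.252.0.0
Wildcard = 255.255.255.255 - subnet mask
255 - 255 = 0
255 - 252 = 3
255 - 0 = 255
255 - 0 = 255
Wildcard: 0.3.255.255


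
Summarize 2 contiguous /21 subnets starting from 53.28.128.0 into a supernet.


Original prefix: /21
Number of subnets: 2 = 2^1
New prefix = 21 - 1 = 20
Supernet: 53.28.128.0/20


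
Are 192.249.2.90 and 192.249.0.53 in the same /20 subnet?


Mask: 255.255.240.0
192.249.2.90 AND mask = 192.249.0.0
192.249.0.53 AND mask = 192.249.0.0
Yes, same subnet (192.249.0.0)


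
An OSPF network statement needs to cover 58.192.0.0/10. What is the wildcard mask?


Subnet mask: 255.192.0.0
Wildcard = 255.255.255.255 - subnet mask
255 - 255 = 0
255 - 192 = 63
255 - 0 = 255
255 - 0 = 255
Wildcard: 0.63.255.255


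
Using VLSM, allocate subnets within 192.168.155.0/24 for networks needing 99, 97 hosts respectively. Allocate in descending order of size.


99 hosts -> /25 (126 usable): 192.168.155.0/25
97 hosts -> /25 (126 usable): 192.168.155.128/25
Allocation: 192.168.155.0/25 (99 hosts, 126 usable); 192.168.155.128/25 (97 hosts, 126 usable)


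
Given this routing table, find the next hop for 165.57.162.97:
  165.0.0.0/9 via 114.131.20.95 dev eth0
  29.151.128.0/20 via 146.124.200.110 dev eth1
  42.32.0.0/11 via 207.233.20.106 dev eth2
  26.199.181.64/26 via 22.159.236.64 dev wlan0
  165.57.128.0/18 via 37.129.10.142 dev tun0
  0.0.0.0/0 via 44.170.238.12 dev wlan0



Longest prefix match for 165.57.162.97:
  /9 165.0.0.0: MATCH
  /20 29.151.128.0: no
  /11 42.32.0.0: no
  /26 26.199.181.64: no
  /18 165.57.128.0: MATCH
  /0 0.0.0.0: MATCH
Selected: next-hop 37.129.10.142 via tun0 (matched /18)


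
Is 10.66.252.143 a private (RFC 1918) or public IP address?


RFC 1918 private ranges:
  10.0.0.0/8 (10.0.0.0 - 10.255.255.255)
  172.16.0.0/12 (172.16.0.0 - 172.31.255.255)
  192.168.0.0/16 (192.168.0.0 - 192.168.255.255)
Private (in 10.0.0.0/8)


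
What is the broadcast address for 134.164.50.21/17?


Network: 134.164.0.0/17
Host bits = 15
Set all host bits to 1:
Broadcast: 134.164.127.255


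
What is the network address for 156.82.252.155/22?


IP:   10011100.01010010.11111100.10011011
Mask: 11111111.11111111.11111100.00000000
AND operation:
Net:  10011100.01010010.11111100.00000000
Network: 156.82.252.0/22


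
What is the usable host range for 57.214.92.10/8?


Network: 57.0.0.0
Broadcast: 57.255.255.255
First usable = network + 1
Last usable = broadcast - 1
Range: 57.0.0.1 to 57.255.255.254


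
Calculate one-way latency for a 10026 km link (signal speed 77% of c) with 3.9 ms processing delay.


Speed = 0.77 * 3e5 km/s = 231000 km/s
Propagation delay = 10026 / 231000 = 0.0434 s = 43.4026 ms
Processing delay = 3.9 ms
Total one-way latency = 47.3026 ms


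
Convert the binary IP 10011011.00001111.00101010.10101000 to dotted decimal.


10011011 = 155
00001111 = 15
00101010 = 42
10101000 = 168
IP: 155.15.42.168


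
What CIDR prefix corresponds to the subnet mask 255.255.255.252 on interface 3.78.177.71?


Binary: 11111111.11111111.11111111.11111100
Count leading 1s
Prefix: /30


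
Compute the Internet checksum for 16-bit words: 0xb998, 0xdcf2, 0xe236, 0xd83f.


Sum all words (with carry folding):
+ 0xb998 = 0xb998
+ 0xdcf2 = 0x968b
+ 0xe236 = 0x78c2
+ 0xd83f = 0x5102
One's complement: ~0x5102
Checksum = 0xaefd


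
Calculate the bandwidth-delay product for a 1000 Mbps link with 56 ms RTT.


BDP = bandwidth * RTT
= 1000 Mbps * 56 ms
= 1000 * 1e6 * 56 / 1000 bits
= 56000000 bits
= 7000000 bytes
= 6835.9375 KB
BDP = 56000000 bits (7000000 bytes)


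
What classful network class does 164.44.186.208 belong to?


First octet: 164
Binary: 10100100
10xxxxxx -> Class B (128-191)
Class B, default mask 255.255.0.0 (/16)


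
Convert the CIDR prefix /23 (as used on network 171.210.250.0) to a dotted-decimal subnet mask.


/23 means 23 network bits, 9 host bits
Binary: 11111111111111111111111000000000
Mask: 255.255.254.0


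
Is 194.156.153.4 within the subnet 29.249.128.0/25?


Subnet network: 29.249.128.0
Test IP AND mask: 194.156.153.0
No, 194.156.153.4 is not in 29.249.128.0/25


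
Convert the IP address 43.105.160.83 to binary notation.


43 = 00101011
105 = 01101001
160 = 10100000
83 = 01010011
Binary: 00101011.01101001.10100000.01010011


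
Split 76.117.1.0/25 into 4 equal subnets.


New prefix = 25 + 2 = 27
Each subnet has 32 addresses
  76.117.1.0/27
  76.117.1.32/27
  76.117.1.64/27
  76.117.1.96/27
Subnets: 76.117.1.0/27, 76.117.1.32/27, 76.117.1.64/27, 76.117.1.96/27


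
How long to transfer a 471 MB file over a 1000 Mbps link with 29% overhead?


Effective throughput = 1000 * (1 - 29/100) = 710 Mbps
File size in Mb = 471 * 8 = 3768 Mb
Time = 3768 / 710
Time = 5.307 seconds


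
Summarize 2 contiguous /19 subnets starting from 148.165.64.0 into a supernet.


Original prefix: /19
Number of subnets: 2 = 2^1
New prefix = 19 - 1 = 18
Supernet: 148.165.64.0/18


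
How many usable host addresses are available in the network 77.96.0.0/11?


Host bits = 32 - 11 = 21
Total addresses = 2^21 = 2097152
Usable = total - 2 (network and broadcast)
Usable hosts: 2097150


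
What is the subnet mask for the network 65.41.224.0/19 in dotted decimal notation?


/19 means 19 network bits, 13 host bits
Binary: 11111111111111111110000000000000
Mask: 255.255.224.0


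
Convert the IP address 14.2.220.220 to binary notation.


14 = 00001110
2 = 00000010
220 = 11011100
220 = 11011100
Binary: 00001110.00000010.11011100.11011100


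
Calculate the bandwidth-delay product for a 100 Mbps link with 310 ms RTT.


BDP = bandwidth * RTT
= 100 Mbps * 310 ms
= 100 * 1e6 * 310 / 1000 bits
= 31000000 bits
= 3875000 bytes
= 3784.1797 KB
BDP = 31000000 bits (3875000 bytes)


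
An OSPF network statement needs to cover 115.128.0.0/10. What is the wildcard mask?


Subnet mask: 255.192.0.0
Wildcard = 255.255.255.255 - subnet mask
255 - 255 = 0
255 - 192 = 63
255 - 0 = 255
255 - 0 = 255
Wildcard: 0.63.255.255


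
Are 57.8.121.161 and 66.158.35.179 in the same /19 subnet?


Mask: 255.255.224.0
57.8.121.161 AND mask = 57.8.96.0
66.158.35.179 AND mask = 66.158.32.0
No, different subnets (57.8.96.0 vs 66.158.32.0)


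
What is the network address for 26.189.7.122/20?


IP:   00011010.10111101.00000111.01111010
Mask: 11111111.11111111.11110000.00000000
AND operation:
Net:  00011010.10111101.00000000.00000000
Network: 26.189.0.0/20


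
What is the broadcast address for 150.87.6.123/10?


Network: 150.64.0.0/10
Host bits = 22
Set all host bits to 1:
Broadcast: 150.127.255.255


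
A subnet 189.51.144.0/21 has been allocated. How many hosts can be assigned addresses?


Host bits = 32 - 21 = 11
Total addresses = 2^11 = 2048
Usable = total - 2 (network and broadcast)
Usable hosts: 2046


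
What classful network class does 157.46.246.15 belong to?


First octet: 157
Binary: 10011101
10xxxxxx -> Class B (128-191)
Class B, default mask 255.255.0.0 (/16)


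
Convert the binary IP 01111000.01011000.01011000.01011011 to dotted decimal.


01111000 = 120
01011000 = 88
01011000 = 88
01011011 = 91
IP: 120.88.88.91


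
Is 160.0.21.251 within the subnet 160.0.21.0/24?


Subnet network: 160.0.21.0
Test IP AND mask: 160.0.21.0
Yes, 160.0.21.251 is in 160.0.21.0/24


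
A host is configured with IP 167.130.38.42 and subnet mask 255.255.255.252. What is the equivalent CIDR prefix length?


Binary: 11111111.11111111.11111111.11111100
Count leading 1s
Prefix: /30


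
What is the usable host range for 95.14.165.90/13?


Network: 95.8.0.0
Broadcast: 95.15.255.255
First usable = network + 1
Last usable = broadcast - 1
Range: 95.8.0.1 to 95.15.255.254


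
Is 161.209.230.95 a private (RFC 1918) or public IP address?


RFC 1918 private ranges:
  10.0.0.0/8 (10.0.0.0 - 10.255.255.255)
  172.16.0.0/12 (172.16.0.0 - 172.31.255.255)
  192.168.0.0/16 (192.168.0.0 - 192.168.255.255)
Public (not in any RFC 1918 range)


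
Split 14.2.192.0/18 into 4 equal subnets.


New prefix = 18 + 2 = 20
Each subnet has 4096 addresses
  14.2.192.0/20
  14.2.208.0/20
  14.2.224.0/20
  14.2.240.0/20
Subnets: 14.2.192.0/20, 14.2.208.0/20, 14.2.224.0/20, 14.2.240.0/20


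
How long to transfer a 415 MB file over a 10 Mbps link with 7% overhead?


Effective throughput = 10 * (1 - 7/100) = 9.3 Mbps
File size in Mb = 415 * 8 = 3320 Mb
Time = 3320 / 9.3
Time = 356.9892 seconds


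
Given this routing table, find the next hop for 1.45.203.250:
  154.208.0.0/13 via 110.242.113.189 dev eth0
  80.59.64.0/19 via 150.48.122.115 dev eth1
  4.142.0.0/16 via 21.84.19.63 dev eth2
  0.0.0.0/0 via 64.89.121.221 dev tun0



Longest prefix match for 1.45.203.250:
  /13 154.208.0.0: no
  /19 80.59.64.0: no
  /16 4.142.0.0: no
  /0 0.0.0.0: MATCH
Selected: next-hop 64.89.121.221 via tun0 (matched /0)


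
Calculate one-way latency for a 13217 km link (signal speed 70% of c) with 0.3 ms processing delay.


Speed = 0.7 * 3e5 km/s = 210000 km/s
Propagation delay = 13217 / 210000 = 0.0629 s = 62.9381 ms
Processing delay = 0.3 ms
Total one-way latency = 63.2381 ms


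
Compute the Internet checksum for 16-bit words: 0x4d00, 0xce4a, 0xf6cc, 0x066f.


Sum all words (with carry folding):
+ 0x4d00 = 0x4d00
+ 0xce4a = 0x1b4b
+ 0xf6cc = 0x1218
+ 0x066f = 0x1887
One's complement: ~0x1887
Checksum = 0xe778


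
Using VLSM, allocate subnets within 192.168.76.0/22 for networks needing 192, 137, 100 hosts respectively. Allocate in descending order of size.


192 hosts -> /24 (254 usable): 192.168.76.0/24
137 hosts -> /24 (254 usable): 192.168.77.0/24
100 hosts -> /25 (126 usable): 192.168.78.0/25
Allocation: 192.168.76.0/24 (192 hosts, 254 usable); 192.168.77.0/24 (137 hosts, 254 usable); 192.168.78.0/25 (100 hosts, 126 usable)


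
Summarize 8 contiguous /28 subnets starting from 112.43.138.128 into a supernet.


Original prefix: /28
Number of subnets: 8 = 2^3
New prefix = 28 - 3 = 25
Supernet: 112.43.138.128/25


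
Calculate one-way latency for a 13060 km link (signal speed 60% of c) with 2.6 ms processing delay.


Speed = 0.6 * 3e5 km/s = 180000 km/s
Propagation delay = 13060 / 180000 = 0.0726 s = 72.5556 ms
Processing delay = 2.6 ms
Total one-way latency = 75.1556 ms


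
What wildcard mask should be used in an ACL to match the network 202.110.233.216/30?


Subnet mask: 255.255.255.252
Wildcard = 255.255.255.255 - subnet mask
255 - 255 = 0
255 - 255 = 0
255 - 255 = 0
255 - 252 = 3
Wildcard: 0.0.0.3


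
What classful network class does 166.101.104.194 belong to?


First octet: 166
Binary: 10100110
10xxxxxx -> Class B (128-191)
Class B, default mask 255.255.0.0 (/16)


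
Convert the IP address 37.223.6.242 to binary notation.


37 = 00100101
223 = 11011111
6 = 00000110
242 = 11110010
Binary: 00100101.11011111.00000110.11110010


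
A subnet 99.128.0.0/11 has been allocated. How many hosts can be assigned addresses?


Host bits = 32 - 11 = 21
Total addresses = 2^21 = 2097152
Usable = total - 2 (network and broadcast)
Usable hosts: 2097150


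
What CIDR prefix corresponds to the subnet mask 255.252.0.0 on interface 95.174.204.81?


Binary: 11111111.11111100.00000000.00000000
Count leading 1s
Prefix: /14


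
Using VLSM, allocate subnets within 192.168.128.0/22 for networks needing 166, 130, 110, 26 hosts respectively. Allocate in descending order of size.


166 hosts -> /24 (254 usable): 192.168.128.0/24
130 hosts -> /24 (254 usable): 192.168.129.0/24
110 hosts -> /25 (126 usable): 192.168.130.0/25
26 hosts -> /27 (30 usable): 192.168.130.128/27
Allocation: 192.168.128.0/24 (166 hosts, 254 usable); 192.168.129.0/24 (130 hosts, 254 usable); 192.168.130.0/25 (110 hosts, 126 usable); 192.168.130.128/27 (26 hosts, 30 usable)


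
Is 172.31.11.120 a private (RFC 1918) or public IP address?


RFC 1918 private ranges:
  10.0.0.0/8 (10.0.0.0 - 10.255.255.255)
  172.16.0.0/12 (172.16.0.0 - 172.31.255.255)
  192.168.0.0/16 (192.168.0.0 - 192.168.255.255)
Private (in 172.16.0.0/12)


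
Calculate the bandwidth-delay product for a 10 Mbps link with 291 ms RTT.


BDP = bandwidth * RTT
= 10 Mbps * 291 ms
= 10 * 1e6 * 291 / 1000 bits
= 2910000 bits
= 363750 bytes
= 355.2246 KB
BDP = 2910000 bits (363750 bytes)


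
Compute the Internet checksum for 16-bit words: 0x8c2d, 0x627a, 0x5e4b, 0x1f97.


Sum all words (with carry folding):
+ 0x8c2d = 0x8c2d
+ 0x627a = 0xeea7
+ 0x5e4b = 0x4cf3
+ 0x1f97 = 0x6c8a
One's complement: ~0x6c8a
Checksum = 0x9375


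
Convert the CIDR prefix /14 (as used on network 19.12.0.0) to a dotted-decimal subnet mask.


/14 means 14 network bits, 18 host bits
Binary: 11111111111111000000000000000000
Mask: 255.252.0.0


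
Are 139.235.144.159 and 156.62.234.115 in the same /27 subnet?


Mask: 255.255.255.224
139.235.144.159 AND mask = 139.235.144.128
156.62.234.115 AND mask = 156.62.234.96
No, different subnets (139.235.144.128 vs 156.62.234.96)


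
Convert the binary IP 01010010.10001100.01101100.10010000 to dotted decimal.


01010010 = 82
10001100 = 140
01101100 = 108
10010000 = 144
IP: 82.140.108.144


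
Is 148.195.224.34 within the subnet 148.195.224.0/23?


Subnet network: 148.195.224.0
Test IP AND mask: 148.195.224.0
Yes, 148.195.224.34 is in 148.195.224.0/23


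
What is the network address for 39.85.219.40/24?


IP:   00100111.01010101.11011011.00101000
Mask: 11111111.11111111.11111111.00000000
AND operation:
Net:  00100111.01010101.11011011.00000000
Network: 39.85.219.0/24


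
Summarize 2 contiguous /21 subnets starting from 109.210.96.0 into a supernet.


Original prefix: /21
Number of subnets: 2 = 2^1
New prefix = 21 - 1 = 20
Supernet: 109.210.96.0/20


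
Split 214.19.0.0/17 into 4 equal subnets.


New prefix = 17 + 2 = 19
Each subnet has 8192 addresses
  214.19.0.0/19
  214.19.32.0/19
  214.19.64.0/19
  214.19.96.0/19
Subnets: 214.19.0.0/19, 214.19.32.0/19, 214.19.64.0/19, 214.19.96.0/19


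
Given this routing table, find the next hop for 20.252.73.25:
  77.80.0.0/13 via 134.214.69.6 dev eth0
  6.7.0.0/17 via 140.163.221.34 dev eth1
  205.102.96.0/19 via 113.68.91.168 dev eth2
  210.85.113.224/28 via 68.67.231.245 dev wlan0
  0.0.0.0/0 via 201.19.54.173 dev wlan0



Longest prefix match for 20.252.73.25:
  /13 77.80.0.0: no
  /17 6.7.0.0: no
  /19 205.102.96.0: no
  /28 210.85.113.224: no
  /0 0.0.0.0: MATCH
Selected: next-hop 201.19.54.173 via wlan0 (matched /0)


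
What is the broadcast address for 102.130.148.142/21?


Network: 102.130.144.0/21
Host bits = 11
Set all host bits to 1:
Broadcast: 102.130.151.255


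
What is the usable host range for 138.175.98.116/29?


Network: 138.175.98.112
Broadcast: 138.175.98.119
First usable = network + 1
Last usable = broadcast - 1
Range: 138.175.98.113 to 138.175.98.118


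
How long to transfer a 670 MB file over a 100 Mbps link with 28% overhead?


Effective throughput = 100 * (1 - 28/100) = 72 Mbps
File size in Mb = 670 * 8 = 5360 Mb
Time = 5360 / 72
Time = 74.4444 seconds


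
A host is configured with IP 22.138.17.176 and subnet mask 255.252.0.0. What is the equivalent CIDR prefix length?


Binary: 11111111.11111100.00000000.00000000
Count leading 1s
Prefix: /14


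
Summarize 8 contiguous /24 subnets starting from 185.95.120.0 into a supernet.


Original prefix: /24
Number of subnets: 8 = 2^3
New prefix = 24 - 3 = 21
Supernet: 185.95.120.0/21


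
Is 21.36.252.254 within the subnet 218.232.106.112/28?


Subnet network: 218.232.106.112
Test IP AND mask: 21.36.252.240
No, 21.36.252.254 is not in 218.232.106.112/28


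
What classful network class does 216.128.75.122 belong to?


First octet: 216
Binary: 11011000
110xxxxx -> Class C (192-223)
Class C, default mask 255.255.255.0 (/24)


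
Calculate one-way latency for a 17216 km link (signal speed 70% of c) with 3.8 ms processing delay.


Speed = 0.7 * 3e5 km/s = 210000 km/s
Propagation delay = 17216 / 210000 = 0.082 s = 81.981 ms
Processing delay = 3.8 ms
Total one-way latency = 85.781 ms


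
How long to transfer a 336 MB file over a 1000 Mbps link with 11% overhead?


Effective throughput = 1000 * (1 - 11/100) = 890 Mbps
File size in Mb = 336 * 8 = 2688 Mb
Time = 2688 / 890
Time = 3.0202 seconds


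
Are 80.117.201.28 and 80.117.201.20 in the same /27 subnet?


Mask: 255.255.255.224
80.117.201.28 AND mask = 80.117.201.0
80.117.201.20 AND mask = 80.117.201.0
Yes, same subnet (80.117.201.0)


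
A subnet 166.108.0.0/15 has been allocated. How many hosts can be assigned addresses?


Host bits = 32 - 15 = 17
Total addresses = 2^17 = 131072
Usable = total - 2 (network and broadcast)
Usable hosts: 131070


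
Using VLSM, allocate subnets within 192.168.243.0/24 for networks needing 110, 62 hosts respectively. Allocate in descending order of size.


110 hosts -> /25 (126 usable): 192.168.243.0/25
62 hosts -> /26 (62 usable): 192.168.243.128/26
Allocation: 192.168.243.0/25 (110 hosts, 126 usable); 192.168.243.128/26 (62 hosts, 62 usable)


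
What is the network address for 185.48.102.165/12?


IP:   10111001.00110000.01100110.10100101
Mask: 11111111.11110000.00000000.00000000
AND operation:
Net:  10111001.00110000.00000000.00000000
Network: 185.48.0.0/12


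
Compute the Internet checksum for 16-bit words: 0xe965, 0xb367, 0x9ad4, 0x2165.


Sum all words (with carry folding):
+ 0xe965 = 0xe965
+ 0xb367 = 0x9ccd
+ 0x9ad4 = 0x37a2
+ 0x2165 = 0x5907
One's complement: ~0x5907
Checksum = 0xa6f8


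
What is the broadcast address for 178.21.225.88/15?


Network: 178.20.0.0/15
Host bits = 17
Set all host bits to 1:
Broadcast: 178.21.255.255


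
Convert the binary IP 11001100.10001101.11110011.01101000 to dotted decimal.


11001100 = 204
10001101 = 141
11110011 = 243
01101000 = 104
IP: 204.141.243.104


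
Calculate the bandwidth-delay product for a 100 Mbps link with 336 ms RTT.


BDP = bandwidth * RTT
= 100 Mbps * 336 ms
= 100 * 1e6 * 336 / 1000 bits
= 33600000 bits
= 4200000 bytes
= 4101.5625 KB
BDP = 33600000 bits (4200000 bytes)


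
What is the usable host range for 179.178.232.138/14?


Network: 179.176.0.0
Broadcast: 179.179.255.255
First usable = network + 1
Last usable = broadcast - 1
Range: 179.176.0.1 to 179.179.255.254


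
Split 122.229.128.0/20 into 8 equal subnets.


New prefix = 20 + 3 = 23
Each subnet has 512 addresses
  122.229.128.0/23
  122.229.130.0/23
  122.229.132.0/23
  122.229.134.0/23
  122.229.136.0/23
  122.229.138.0/23
  122.229.140.0/23
  122.229.142.0/23
Subnets: 122.229.128.0/23, 122.229.130.0/23, 122.229.132.0/23, 122.229.134.0/23, 122.229.136.0/23, 122.229.138.0/23, 122.229.140.0/23, 122.229.142.0/23


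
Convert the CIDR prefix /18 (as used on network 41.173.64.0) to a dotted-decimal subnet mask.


/18 means 18 network bits, 14 host bits
Binary: 11111111111111111100000000000000
Mask: 255.255.192.0


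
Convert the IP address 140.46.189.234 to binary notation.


140 = 10001100
46 = 00101110
189 = 10111101
234 = 11101010
Binary: 10001100.00101110.10111101.11101010


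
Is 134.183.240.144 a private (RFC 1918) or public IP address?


RFC 1918 private ranges:
  10.0.0.0/8 (10.0.0.0 - 10.255.255.255)
  172.16.0.0/12 (172.16.0.0 - 172.31.255.255)
  192.168.0.0/16 (192.168.0.0 - 192.168.255.255)
Public (not in any RFC 1918 range)


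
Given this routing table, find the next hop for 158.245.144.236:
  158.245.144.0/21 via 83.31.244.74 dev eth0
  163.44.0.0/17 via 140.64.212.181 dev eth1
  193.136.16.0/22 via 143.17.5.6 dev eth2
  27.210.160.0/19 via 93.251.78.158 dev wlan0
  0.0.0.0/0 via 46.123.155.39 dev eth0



Longest prefix match for 158.245.144.236:
  /21 158.245.144.0: MATCH
  /17 163.44.0.0: no
  /22 193.136.16.0: no
  /19 27.210.160.0: no
  /0 0.0.0.0: MATCH
Selected: next-hop 83.31.244.74 via eth0 (matched /21)


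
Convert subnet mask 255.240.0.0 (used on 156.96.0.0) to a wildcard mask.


Subnet mask: 255.240.0.0
Wildcard = 255.255.255.255 - subnet mask
255 - 255 = 0
255 - 240 = 15
255 - 0 = 255
255 - 0 = 255
Wildcard: 0.15.255.255


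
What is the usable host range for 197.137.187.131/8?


Network: 197.0.0.0
Broadcast: 197.255.255.255
First usable = network + 1
Last usable = broadcast - 1
Range: 197.0.0.1 to 197.255.255.254


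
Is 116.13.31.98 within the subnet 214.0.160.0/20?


Subnet network: 214.0.160.0
Test IP AND mask: 116.13.16.0
No, 116.13.31.98 is not in 214.0.160.0/20


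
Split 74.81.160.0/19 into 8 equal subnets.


New prefix = 19 + 3 = 22
Each subnet has 1024 addresses
  74.81.160.0/22
  74.81.164.0/22
  74.81.168.0/22
  74.81.172.0/22
  74.81.176.0/22
  74.81.180.0/22
  74.81.184.0/22
  74.81.188.0/22
Subnets: 74.81.160.0/22, 74.81.164.0/22, 74.81.168.0/22, 74.81.172.0/22, 74.81.176.0/22, 74.81.180.0/22, 74.81.184.0/22, 74.81.188.0/22


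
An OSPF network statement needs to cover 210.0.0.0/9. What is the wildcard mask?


Subnet mask: 255.128.0.0
Wildcard = 255.255.255.255 - subnet mask
255 - 255 = 0
255 - 128 = 127
255 - 0 = 255
255 - 0 = 255
Wildcard: 0.127.255.255


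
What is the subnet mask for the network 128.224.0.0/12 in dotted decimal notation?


/12 means 12 network bits, 20 host bits
Binary: 11111111111100000000000000000000
Mask: 255.240.0.0


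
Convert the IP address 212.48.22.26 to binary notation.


212 = 11010100
48 = 00110000
22 = 00010110
26 = 00011010
Binary: 11010100.00110000.00010110.00011010


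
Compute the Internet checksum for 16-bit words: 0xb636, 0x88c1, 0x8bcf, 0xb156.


Sum all words (with carry folding):
+ 0xb636 = 0xb636
+ 0x88c1 = 0x3ef8
+ 0x8bcf = 0xcac7
+ 0xb156 = 0x7c1e
One's complement: ~0x7c1e
Checksum = 0x83e1


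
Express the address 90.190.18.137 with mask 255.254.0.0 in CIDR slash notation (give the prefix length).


Binary: 11111111.11111110.00000000.00000000
Count leading 1s
Prefix: /15


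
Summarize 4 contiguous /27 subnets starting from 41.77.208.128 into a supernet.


Original prefix: /27
Number of subnets: 4 = 2^2
New prefix = 27 - 2 = 25
Supernet: 41.77.208.128/25


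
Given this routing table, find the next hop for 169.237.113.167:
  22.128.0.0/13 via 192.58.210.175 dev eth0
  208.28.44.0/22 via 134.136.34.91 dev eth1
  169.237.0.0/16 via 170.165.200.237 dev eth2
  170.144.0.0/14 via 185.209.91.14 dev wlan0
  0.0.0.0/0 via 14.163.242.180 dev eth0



Longest prefix match for 169.237.113.167:
  /13 22.128.0.0: no
  /22 208.28.44.0: no
  /16 169.237.0.0: MATCH
  /14 170.144.0.0: no
  /0 0.0.0.0: MATCH
Selected: next-hop 170.165.200.237 via eth2 (matched /16)


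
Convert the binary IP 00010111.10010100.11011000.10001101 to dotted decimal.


00010111 = 23
10010100 = 148
11011000 = 216
10001101 = 141
IP: 23.148.216.141


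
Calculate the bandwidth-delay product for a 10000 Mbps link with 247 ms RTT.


BDP = bandwidth * RTT
= 10000 Mbps * 247 ms
= 10000 * 1e6 * 247 / 1000 bits
= 2470000000 bits
= 308750000 bytes
= 301513.6719 KB
BDP = 2470000000 bits (308750000 bytes)


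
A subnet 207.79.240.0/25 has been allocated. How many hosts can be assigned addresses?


Host bits = 32 - 25 = 7
Total addresses = 2^7 = 128
Usable = total - 2 (network and broadcast)
Usable hosts: 126


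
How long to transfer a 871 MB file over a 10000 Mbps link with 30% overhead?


Effective throughput = 10000 * (1 - 30/100) = 7000 Mbps
File size in Mb = 871 * 8 = 6968 Mb
Time = 6968 / 7000
Time = 0.9954 seconds


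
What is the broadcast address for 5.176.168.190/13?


Network: 5.176.0.0/13
Host bits = 19
Set all host bits to 1:
Broadcast: 5.183.255.255


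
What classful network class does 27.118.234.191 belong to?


First octet: 27
Binary: 00011011
0xxxxxxx -> Class A (1-126)
Class A, default mask 255.0.0.0 (/8)


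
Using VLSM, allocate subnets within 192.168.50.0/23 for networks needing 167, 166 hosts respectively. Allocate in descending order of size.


167 hosts -> /24 (254 usable): 192.168.50.0/24
166 hosts -> /24 (254 usable): 192.168.51.0/24
Allocation: 192.168.50.0/24 (167 hosts, 254 usable); 192.168.51.0/24 (166 hosts, 254 usable)


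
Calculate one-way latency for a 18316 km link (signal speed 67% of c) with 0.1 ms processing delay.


Speed = 0.67 * 3e5 km/s = 201000 km/s
Propagation delay = 18316 / 201000 = 0.0911 s = 91.1244 ms
Processing delay = 0.1 ms
Total one-way latency = 91.2244 ms


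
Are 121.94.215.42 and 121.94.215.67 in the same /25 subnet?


Mask: 255.255.255.128
121.94.215.42 AND mask = 121.94.215.0
121.94.215.67 AND mask = 121.94.215.0
Yes, same subnet (121.94.215.0)


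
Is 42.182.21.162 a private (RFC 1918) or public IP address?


RFC 1918 private ranges:
  10.0.0.0/8 (10.0.0.0 - 10.255.255.255)
  172.16.0.0/12 (172.16.0.0 - 172.31.255.255)
  192.168.0.0/16 (192.168.0.0 - 192.168.255.255)
Public (not in any RFC 1918 range)


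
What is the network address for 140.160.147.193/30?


IP:   10001100.10100000.10010011.11000001
Mask: 11111111.11111111.11111111.11111100
AND operation:
Net:  10001100.10100000.10010011.11000000
Network: 140.160.147.192/30


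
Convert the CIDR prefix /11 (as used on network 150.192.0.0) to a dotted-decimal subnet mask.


/11 means 11 network bits, 21 host bits
Binary: 11111111111000000000000000000000
Mask: 255.224.0.0


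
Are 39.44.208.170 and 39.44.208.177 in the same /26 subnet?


Mask: 255.255.255.192
39.44.208.170 AND mask = 39.44.208.128
39.44.208.177 AND mask = 39.44.208.128
Yes, same subnet (39.44.208.128)


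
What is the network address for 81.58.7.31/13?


IP:   01010001.00111010.00000111.00011111
Mask: 11111111.11111000.00000000.00000000
AND operation:
Net:  01010001.00111000.00000000.00000000
Network: 81.56.0.0/13


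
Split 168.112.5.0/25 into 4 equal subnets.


New prefix = 25 + 2 = 27
Each subnet has 32 addresses
  168.112.5.0/27
  168.112.5.32/27
  168.112.5.64/27
  168.112.5.96/27
Subnets: 168.112.5.0/27, 168.112.5.32/27, 168.112.5.64/27, 168.112.5.96/27


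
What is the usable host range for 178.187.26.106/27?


Network: 178.187.26.96
Broadcast: 178.187.26.127
First usable = network + 1
Last usable = broadcast - 1
Range: 178.187.26.97 to 178.187.26.126


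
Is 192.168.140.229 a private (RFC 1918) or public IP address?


RFC 1918 private ranges:
  10.0.0.0/8 (10.0.0.0 - 10.255.255.255)
  172.16.0.0/12 (172.16.0.0 - 172.31.255.255)
  192.168.0.0/16 (192.168.0.0 - 192.168.255.255)
Private (in 192.168.0.0/16)


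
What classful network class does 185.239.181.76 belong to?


First octet: 185
Binary: 10111001
10xxxxxx -> Class B (128-191)
Class B, default mask 255.255.0.0 (/16)


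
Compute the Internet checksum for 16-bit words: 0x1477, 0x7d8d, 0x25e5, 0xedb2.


Sum all words (with carry folding):
+ 0x1477 = 0x1477
+ 0x7d8d = 0x9204
+ 0x25e5 = 0xb7e9
+ 0xedb2 = 0xa59c
One's complement: ~0xa59c
Checksum = 0x5a63


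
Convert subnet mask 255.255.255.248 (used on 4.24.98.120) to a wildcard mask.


Subnet mask: 255.255.255.248
Wildcard = 255.255.255.255 - subnet mask
255 - 255 = 0
255 - 255 = 0
255 - 255 = 0
255 - 248 = 7
Wildcard: 0.0.0.7


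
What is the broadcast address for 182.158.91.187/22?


Network: 182.158.88.0/22
Host bits = 10
Set all host bits to 1:
Broadcast: 182.158.91.255


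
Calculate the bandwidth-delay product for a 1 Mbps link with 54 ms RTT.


BDP = bandwidth * RTT
= 1 Mbps * 54 ms
= 1 * 1e6 * 54 / 1000 bits
= 54000 bits
= 6750 bytes
= 6.5918 KB
BDP = 54000 bits (6750 bytes)


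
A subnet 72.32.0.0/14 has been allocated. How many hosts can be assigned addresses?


Host bits = 32 - 14 = 18
Total addresses = 2^18 = 262144
Usable = total - 2 (network and broadcast)
Usable hosts: 262142


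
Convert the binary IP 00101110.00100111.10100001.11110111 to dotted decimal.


00101110 = 46
00100111 = 39
10100001 = 161
11110111 = 247
IP: 46.39.161.247


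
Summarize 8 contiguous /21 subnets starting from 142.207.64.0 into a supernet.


Original prefix: /21
Number of subnets: 8 = 2^3
New prefix = 21 - 3 = 18
Supernet: 142.207.64.0/18


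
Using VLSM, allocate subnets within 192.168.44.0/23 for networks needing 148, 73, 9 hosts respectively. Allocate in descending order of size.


148 hosts -> /24 (254 usable): 192.168.44.0/24
73 hosts -> /25 (126 usable): 192.168.45.0/25
9 hosts -> /28 (14 usable): 192.168.45.128/28
Allocation: 192.168.44.0/24 (148 hosts, 254 usable); 192.168.45.0/25 (73 hosts, 126 usable); 192.168.45.128/28 (9 hosts, 14 usable)


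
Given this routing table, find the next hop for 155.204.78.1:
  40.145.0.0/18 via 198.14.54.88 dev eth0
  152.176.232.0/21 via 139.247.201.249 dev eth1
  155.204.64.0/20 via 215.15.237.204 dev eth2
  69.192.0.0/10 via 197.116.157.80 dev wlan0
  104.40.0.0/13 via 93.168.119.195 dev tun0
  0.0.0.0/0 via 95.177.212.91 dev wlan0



Longest prefix match for 155.204.78.1:
  /18 40.145.0.0: no
  /21 152.176.232.0: no
  /20 155.204.64.0: MATCH
  /10 69.192.0.0: no
  /13 104.40.0.0: no
  /0 0.0.0.0: MATCH
Selected: next-hop 215.15.237.204 via eth2 (matched /20)


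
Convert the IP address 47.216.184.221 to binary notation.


47 = 00101111
216 = 11011000
184 = 10111000
221 = 11011101
Binary: 00101111.11011000.10111000.11011101


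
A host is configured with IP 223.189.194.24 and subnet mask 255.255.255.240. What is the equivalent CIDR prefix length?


Binary: 11111111.11111111.11111111.11110000
Count leading 1s
Prefix: /28


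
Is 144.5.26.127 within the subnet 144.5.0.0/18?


Subnet network: 144.5.0.0
Test IP AND mask: 144.5.0.0
Yes, 144.5.26.127 is in 144.5.0.0/18


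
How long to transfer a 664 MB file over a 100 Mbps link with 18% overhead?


Effective throughput = 100 * (1 - 18/100) = 82 Mbps
File size in Mb = 664 * 8 = 5312 Mb
Time = 5312 / 82
Time = 64.7805 seconds


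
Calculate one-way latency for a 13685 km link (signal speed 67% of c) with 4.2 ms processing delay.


Speed = 0.67 * 3e5 km/s = 201000 km/s
Propagation delay = 13685 / 201000 = 0.0681 s = 68.0846 ms
Processing delay = 4.2 ms
Total one-way latency = 72.2846 ms


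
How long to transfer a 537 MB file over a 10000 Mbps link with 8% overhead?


Effective throughput = 10000 * (1 - 8/100) = 9200 Mbps
File size in Mb = 537 * 8 = 4296 Mb
Time = 4296 / 9200
Time = 0.467 seconds


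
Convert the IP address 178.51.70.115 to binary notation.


178 = 10110010
51 = 00110011
70 = 01000110
115 = 01110011
Binary: 10110010.00110011.01000110.01110011


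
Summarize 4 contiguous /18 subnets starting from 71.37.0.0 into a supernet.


Original prefix: /18
Number of subnets: 4 = 2^2
New prefix = 18 - 2 = 16
Supernet: 71.37.0.0/16


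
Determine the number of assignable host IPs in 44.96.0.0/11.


Host bits = 32 - 11 = 21
Total addresses = 2^21 = 2097152
Usable = total - 2 (network and broadcast)
Usable hosts: 2097150


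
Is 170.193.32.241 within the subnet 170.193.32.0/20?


Subnet network: 170.193.32.0
Test IP AND mask: 170.193.32.0
Yes, 170.193.32.241 is in 170.193.32.0/20


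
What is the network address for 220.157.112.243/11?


IP:   11011100.10011101.01110000.11110011
Mask: 11111111.11100000.00000000.00000000
AND operation:
Net:  11011100.10000000.00000000.00000000
Network: 220.128.0.0/11


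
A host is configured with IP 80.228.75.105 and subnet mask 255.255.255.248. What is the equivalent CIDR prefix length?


Binary: 11111111.11111111.11111111.11111000
Count leading 1s
Prefix: /29


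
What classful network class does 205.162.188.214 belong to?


First octet: 205
Binary: 11001101
110xxxxx -> Class C (192-223)
Class C, default mask 255.255.255.0 (/24)


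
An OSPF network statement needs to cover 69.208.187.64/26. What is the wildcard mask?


Subnet mask: 255.255.255.192
Wildcard = 255.255.255.255 - subnet mask
255 - 255 = 0
255 - 255 = 0
255 - 255 = 0
255 - 192 = 63
Wildcard: 0.0.0.63


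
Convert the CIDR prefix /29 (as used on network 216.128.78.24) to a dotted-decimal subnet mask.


/29 means 29 network bits, 3 host bits
Binary: 11111111111111111111111111111000
Mask: 255.255.255.248


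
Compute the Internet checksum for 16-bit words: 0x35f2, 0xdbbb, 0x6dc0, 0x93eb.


Sum all words (with carry folding):
+ 0x35f2 = 0x35f2
+ 0xdbbb = 0x11ae
+ 0x6dc0 = 0x7f6e
+ 0x93eb = 0x135a
One's complement: ~0x135a
Checksum = 0xeca5


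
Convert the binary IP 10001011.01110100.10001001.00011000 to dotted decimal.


10001011 = 139
01110100 = 116
10001001 = 137
00011000 = 24
IP: 139.116.137.24


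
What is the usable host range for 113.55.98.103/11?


Network: 113.32.0.0
Broadcast: 113.63.255.255
First usable = network + 1
Last usable = broadcast - 1
Range: 113.32.0.1 to 113.63.255.254


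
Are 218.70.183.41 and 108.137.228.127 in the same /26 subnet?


Mask: 255.255.255.192
218.70.183.41 AND mask = 218.70.183.0
108.137.228.127 AND mask = 108.137.228.64
No, different subnets (218.70.183.0 vs 108.137.228.64)


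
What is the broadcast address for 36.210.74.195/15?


Network: 36.210.0.0/15
Host bits = 17
Set all host bits to 1:
Broadcast: 36.211.255.255


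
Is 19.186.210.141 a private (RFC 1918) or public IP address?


RFC 1918 private ranges:
  10.0.0.0/8 (10.0.0.0 - 10.255.255.255)
  172.16.0.0/12 (172.16.0.0 - 172.31.255.255)
  192.168.0.0/16 (192.168.0.0 - 192.168.255.255)
Public (not in any RFC 1918 range)


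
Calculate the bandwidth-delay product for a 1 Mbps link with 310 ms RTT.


BDP = bandwidth * RTT
= 1 Mbps * 310 ms
= 1 * 1e6 * 310 / 1000 bits
= 310000 bits
= 38750 bytes
= 37.8418 KB
BDP = 310000 bits (38750 bytes)


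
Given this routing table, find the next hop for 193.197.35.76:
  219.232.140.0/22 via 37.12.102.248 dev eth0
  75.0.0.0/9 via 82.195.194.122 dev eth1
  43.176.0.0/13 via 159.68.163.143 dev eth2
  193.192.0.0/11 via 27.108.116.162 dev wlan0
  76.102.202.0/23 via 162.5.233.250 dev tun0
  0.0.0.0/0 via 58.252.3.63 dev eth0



Longest prefix match for 193.197.35.76:
  /22 219.232.140.0: no
  /9 75.0.0.0: no
  /13 43.176.0.0: no
  /11 193.192.0.0: MATCH
  /23 76.102.202.0: no
  /0 0.0.0.0: MATCH
Selected: next-hop 27.108.116.162 via wlan0 (matched /11)


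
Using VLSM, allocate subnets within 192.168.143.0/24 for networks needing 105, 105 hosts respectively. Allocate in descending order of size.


105 hosts -> /25 (126 usable): 192.168.143.0/25
105 hosts -> /25 (126 usable): 192.168.143.128/25
Allocation: 192.168.143.0/25 (105 hosts, 126 usable); 192.168.143.128/25 (105 hosts, 126 usable)


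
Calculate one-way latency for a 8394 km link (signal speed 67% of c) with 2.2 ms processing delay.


Speed = 0.67 * 3e5 km/s = 201000 km/s
Propagation delay = 8394 / 201000 = 0.0418 s = 41.7612 ms
Processing delay = 2.2 ms
Total one-way latency = 43.9612 ms


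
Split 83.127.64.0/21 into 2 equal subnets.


New prefix = 21 + 1 = 22
Each subnet has 1024 addresses
  83.127.64.0/22
  83.127.68.0/22
Subnets: 83.127.64.0/22, 83.127.68.0/22


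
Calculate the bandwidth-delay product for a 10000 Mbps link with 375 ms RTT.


BDP = bandwidth * RTT
= 10000 Mbps * 375 ms
= 10000 * 1e6 * 375 / 1000 bits
= 3750000000 bits
= 468750000 bytes
= 457763.6719 KB
BDP = 3750000000 bits (468750000 bytes)


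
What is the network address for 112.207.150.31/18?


IP:   01110000.11001111.10010110.00011111
Mask: 11111111.11111111.11000000.00000000
AND operation:
Net:  01110000.11001111.10000000.00000000
Network: 112.207.128.0/18
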